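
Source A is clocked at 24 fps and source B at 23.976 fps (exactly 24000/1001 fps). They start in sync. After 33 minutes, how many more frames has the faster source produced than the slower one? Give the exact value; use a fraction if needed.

4320/91 frames

33 min = 1980 s.
A emits 24 × 1980 = 47520 frames; B emits 24000/1001 × 1980 = 4320000/91.
Difference = 4320/91 frames (≈ 47.4725); B is behind A.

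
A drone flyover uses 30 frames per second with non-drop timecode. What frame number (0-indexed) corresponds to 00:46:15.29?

Total seconds to the label: (0 × 3600 + 46 × 60 + 15) = 2775.
Frame index = 2775 × 30 + 29 = 83279.

frame 83279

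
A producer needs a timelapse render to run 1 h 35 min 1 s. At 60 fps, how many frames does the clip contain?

1 h 35 min 1 s = 5701 s.
Frames = 5701 × 60 = 342060.

342060 frames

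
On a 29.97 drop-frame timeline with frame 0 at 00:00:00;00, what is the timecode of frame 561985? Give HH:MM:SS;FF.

05:12:31;17

Each 10-minute DF block holds 10 × 60 × 30 − 9 × 2 = 17982 frames. 561985 ÷ 17982 → 31 full blocks, remainder 4543.
Within the partial block the first minute is 1800 frames and each further minute 1798, so 2 further minute boundaries passed. Total skipped labels = 18 × 31 + 2 × 2 = 562.
Non-drop label index = 561985 + 562 = 562547; at 30 labels/s that is 05:12:31:17, i.e. DF 05:12:31;17.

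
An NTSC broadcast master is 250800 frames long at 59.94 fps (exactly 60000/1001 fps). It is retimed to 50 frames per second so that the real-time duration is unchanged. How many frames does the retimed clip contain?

Target frames = source frames × (target rate / source rate) = 250800 × (50)/(60000/1001) = 250800 × 1001/1200 = 209209.

209209 frames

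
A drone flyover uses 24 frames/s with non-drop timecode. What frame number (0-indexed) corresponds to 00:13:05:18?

frame 18858

Total seconds to the label: (0 × 3600 + 13 × 60 + 5) = 785.
Frame index = 785 × 24 + 18 = 18858.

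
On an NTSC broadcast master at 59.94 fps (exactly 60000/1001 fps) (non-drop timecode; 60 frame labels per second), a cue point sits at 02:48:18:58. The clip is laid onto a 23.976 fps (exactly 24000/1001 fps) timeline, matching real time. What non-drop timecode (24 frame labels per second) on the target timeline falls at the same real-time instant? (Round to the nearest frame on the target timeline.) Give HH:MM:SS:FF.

02:48:18:23

Source frame index: (2×3600 + 48×60 + 18) × 60 + 58 = 605938.
Real time: 605938 / (60000/1001) = 303271969/30000 s.
Target frame: (303271969/30000) × (24000/1001) = 1211876/5 ≈ 242375.200 → 242375.
At 24 labels/s: frame 242375 → 02:48:18:23.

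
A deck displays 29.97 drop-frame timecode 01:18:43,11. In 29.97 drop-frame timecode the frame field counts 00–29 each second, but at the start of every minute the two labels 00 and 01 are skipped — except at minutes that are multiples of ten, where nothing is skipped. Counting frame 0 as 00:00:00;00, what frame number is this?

141559

Complete 10-minute blocks: 7, each 17982 frames → 125874.
Remaining 8 whole minutes in the current block: 1800 + 7 × 1798 = 14386 frames.
Within the current minute: 43 × 30 + 11 − 2 = 1299 (labels ;00/;01 skipped at this minute). Total = 125874 + 14386 + 1299 = 141559.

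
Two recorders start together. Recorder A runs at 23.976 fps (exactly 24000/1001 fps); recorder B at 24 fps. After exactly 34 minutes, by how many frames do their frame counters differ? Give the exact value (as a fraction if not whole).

48960/1001 frames

34 min = 2040 s.
A emits 24000/1001 × 2040 = 48960000/1001 frames; B emits 24 × 2040 = 48960.
Difference = 48960/1001 frames (≈ 48.9111); B is ahead of A.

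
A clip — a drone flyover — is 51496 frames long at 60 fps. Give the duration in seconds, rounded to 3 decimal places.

858.267 seconds

Running time = 51496 × 1/60 = 12874/15 s ≈ 858.267 s.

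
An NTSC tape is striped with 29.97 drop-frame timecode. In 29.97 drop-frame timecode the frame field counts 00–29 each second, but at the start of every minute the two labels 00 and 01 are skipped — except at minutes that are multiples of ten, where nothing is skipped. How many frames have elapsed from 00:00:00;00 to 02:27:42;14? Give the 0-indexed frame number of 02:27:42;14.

265608

As if non-drop at 30 labels/s: (2 × 3600 + 27 × 60 + 42) × 30 + 14 = 265874.
Minute boundaries passed: 147; those not divisible by 10: 147 − 14 = 133; dropped labels = 2 × 133 = 266.
Actual frame index = 265874 − 266 = 265608.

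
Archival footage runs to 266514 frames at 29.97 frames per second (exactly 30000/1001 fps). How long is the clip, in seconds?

8892.6838 seconds

Running time = 266514 / (30000/1001) = 8892.6838 s.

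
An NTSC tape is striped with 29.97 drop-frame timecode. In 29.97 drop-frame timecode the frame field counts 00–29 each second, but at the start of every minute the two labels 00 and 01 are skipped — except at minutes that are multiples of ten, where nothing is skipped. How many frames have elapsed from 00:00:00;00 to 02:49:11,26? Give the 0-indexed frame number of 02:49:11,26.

As if non-drop at 30 labels/s: (2 × 3600 + 49 × 60 + 11) × 30 + 26 = 304556.
Minute boundaries passed: 169; those not divisible by 10: 169 − 16 = 153; dropped labels = 2 × 153 = 306.
Actual frame index = 304556 − 306 = 304250.

304250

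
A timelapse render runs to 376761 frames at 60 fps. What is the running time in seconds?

6279.35 seconds

Running time = 376761 / (60) = 6279.35 s.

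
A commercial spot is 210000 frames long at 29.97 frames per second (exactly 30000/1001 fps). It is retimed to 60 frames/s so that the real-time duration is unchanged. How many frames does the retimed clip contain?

Target frames = source frames × (target rate / source rate) = 210000 × (60)/(30000/1001) = 210000 × 1001/500 = 420420.

420420 frames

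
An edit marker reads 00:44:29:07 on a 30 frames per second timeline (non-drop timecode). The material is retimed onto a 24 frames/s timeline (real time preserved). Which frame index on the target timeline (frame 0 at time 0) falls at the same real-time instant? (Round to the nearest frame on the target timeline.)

frame 64062

Source frame index: (0×3600 + 44×60 + 29) × 30 + 7 = 80077.
Real time: 80077 / (30) = 80077/30 s.
Target frame: (80077/30) × (24) = 320308/5 ≈ 64061.600 → 64062.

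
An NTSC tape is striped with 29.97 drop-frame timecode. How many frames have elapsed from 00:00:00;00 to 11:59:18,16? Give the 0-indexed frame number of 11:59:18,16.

1293460

As if non-drop at 30 labels/s: (11 × 3600 + 59 × 60 + 18) × 30 + 16 = 1294756.
Minute boundaries passed: 719; those not divisible by 10: 719 − 71 = 648; dropped labels = 2 × 648 = 1296.
Actual frame index = 1294756 − 1296 = 1293460.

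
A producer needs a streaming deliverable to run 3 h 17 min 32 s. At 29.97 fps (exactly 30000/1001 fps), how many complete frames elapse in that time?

3 h 17 min 32 s = 11852 s.
Frames = 11852 × 30000/1001 = 355560000/1001 ≈ 355204.7952.
Complete frames: 355204.

355204 frames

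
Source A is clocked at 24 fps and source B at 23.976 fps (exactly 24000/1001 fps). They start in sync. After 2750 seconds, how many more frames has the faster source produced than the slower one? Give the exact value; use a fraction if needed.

A emits 24 × 2750 = 66000 frames; B emits 24000/1001 × 2750 = 6000000/91.
Difference = 6000/91 frames (≈ 65.9341); B is behind A.

6000/91 frames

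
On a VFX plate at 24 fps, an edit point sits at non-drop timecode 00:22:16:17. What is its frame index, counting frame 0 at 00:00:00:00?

Total seconds to the label: (0 × 3600 + 22 × 60 + 16) = 1336.
Frame index = 1336 × 24 + 17 = 32081.

frame 32081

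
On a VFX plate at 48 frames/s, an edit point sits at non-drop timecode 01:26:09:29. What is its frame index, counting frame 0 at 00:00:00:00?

Total seconds to the label: (1 × 3600 + 26 × 60 + 9) = 5169.
Frame index = 5169 × 48 + 29 = 248141.

frame 248141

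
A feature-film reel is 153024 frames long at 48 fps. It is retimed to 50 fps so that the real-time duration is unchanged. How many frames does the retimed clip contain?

Target frames = source frames × (target rate / source rate) = 153024 × (50)/(48) = 153024 × 25/24 = 159400.

159400 frames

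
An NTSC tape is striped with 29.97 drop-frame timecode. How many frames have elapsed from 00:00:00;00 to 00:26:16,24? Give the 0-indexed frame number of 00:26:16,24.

As if non-drop at 30 labels/s: (0 × 3600 + 26 × 60 + 16) × 30 + 24 = 47304.
Minute boundaries passed: 26; those not divisible by 10: 26 − 2 = 24; dropped labels = 2 × 24 = 48.
Actual frame index = 47304 − 48 = 47256.

47256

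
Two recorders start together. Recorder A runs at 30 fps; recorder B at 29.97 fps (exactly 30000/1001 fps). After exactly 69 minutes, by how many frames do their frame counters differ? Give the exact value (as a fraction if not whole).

69 min = 4140 s.
A emits 30 × 4140 = 124200 frames; B emits 30000/1001 × 4140 = 124200000/1001.
Difference = 124200/1001 frames (≈ 124.0759); B is behind A.

124200/1001 frames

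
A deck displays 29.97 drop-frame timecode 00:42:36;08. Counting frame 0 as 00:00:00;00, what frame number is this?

Complete 10-minute blocks: 4, each 17982 frames → 71928.
Remaining 2 whole minutes in the current block: 1800 + 1 × 1798 = 3598 frames.
Within the current minute: 36 × 30 + 8 − 2 = 1086 (labels ;00/;01 skipped at this minute). Total = 71928 + 3598 + 1086 = 76612.

76612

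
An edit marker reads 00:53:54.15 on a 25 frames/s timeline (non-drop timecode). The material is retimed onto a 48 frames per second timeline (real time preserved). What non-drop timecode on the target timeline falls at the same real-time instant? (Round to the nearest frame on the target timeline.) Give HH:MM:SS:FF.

Source frame index: (0×3600 + 53×60 + 54) × 25 + 15 = 80865.
Real time: 80865 / (25) = 16173/5 s.
Target frame: (16173/5) × (48) = 776304/5 ≈ 155260.800 → 155261.
At 48 labels/s: frame 155261 → 00:53:54:29.

00:53:54:29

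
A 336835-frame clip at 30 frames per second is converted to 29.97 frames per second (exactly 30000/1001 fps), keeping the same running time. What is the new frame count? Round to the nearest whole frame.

336499 frames

Frames at target rate = 336835 × (30000/1001) / (30) = 336835000/1001 ≈ 336498.501.
Nearest whole frame: 336499.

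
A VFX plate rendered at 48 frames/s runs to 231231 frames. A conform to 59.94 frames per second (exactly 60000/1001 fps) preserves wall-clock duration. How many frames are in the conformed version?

Target frames = source frames × (target rate / source rate) = 231231 × (60000/1001)/(48) = 231231 × 1250/1001 = 288750.

288750 frames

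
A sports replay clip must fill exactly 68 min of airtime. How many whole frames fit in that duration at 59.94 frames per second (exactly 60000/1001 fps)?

244555 frames

68 min = 4080 s.
Frames = 4080 × 60000/1001 = 244800000/1001 ≈ 244555.4446.
Complete frames: 244555.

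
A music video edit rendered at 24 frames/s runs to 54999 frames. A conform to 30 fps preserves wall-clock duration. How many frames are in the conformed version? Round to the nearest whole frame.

68749 frames

Frames at target rate = 54999 × (30) / (24) = 274995/4 ≈ 68748.750.
Nearest whole frame: 68749.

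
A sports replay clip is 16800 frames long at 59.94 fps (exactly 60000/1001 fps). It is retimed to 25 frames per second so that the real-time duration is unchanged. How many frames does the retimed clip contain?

Target frames = source frames × (target rate / source rate) = 16800 × (25)/(60000/1001) = 16800 × 1001/2400 = 7007.

7007 frames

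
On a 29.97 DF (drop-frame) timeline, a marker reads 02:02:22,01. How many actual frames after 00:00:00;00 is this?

220041

Complete 10-minute blocks: 12, each 17982 frames → 215784.
Remaining 2 whole minutes in the current block: 1800 + 1 × 1798 = 3598 frames.
Within the current minute: 22 × 30 + 1 − 2 = 659 (labels ;00/;01 skipped at this minute). Total = 215784 + 3598 + 659 = 220041.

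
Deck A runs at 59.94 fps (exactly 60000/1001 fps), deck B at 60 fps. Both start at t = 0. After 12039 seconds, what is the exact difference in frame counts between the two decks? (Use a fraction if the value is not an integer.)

A emits 60000/1001 × 12039 = 722340000/1001 frames; B emits 60 × 12039 = 722340.
Difference = 722340/1001 frames (≈ 721.6184); B is ahead of A.

722340/1001 frames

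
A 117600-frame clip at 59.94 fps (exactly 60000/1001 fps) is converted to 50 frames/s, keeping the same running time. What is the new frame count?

98098 frames

Target frames = source frames × (target rate / source rate) = 117600 × (50)/(60000/1001) = 117600 × 1001/1200 = 98098.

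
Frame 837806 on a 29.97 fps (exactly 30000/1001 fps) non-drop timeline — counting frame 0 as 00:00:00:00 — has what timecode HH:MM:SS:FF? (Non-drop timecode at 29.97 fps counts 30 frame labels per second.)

837806 ÷ 30 = 27926 full seconds, remainder 26 frames.
27926 s = 7 h 45 min 26 s.
Timecode: 07:45:26:26.

07:45:26:26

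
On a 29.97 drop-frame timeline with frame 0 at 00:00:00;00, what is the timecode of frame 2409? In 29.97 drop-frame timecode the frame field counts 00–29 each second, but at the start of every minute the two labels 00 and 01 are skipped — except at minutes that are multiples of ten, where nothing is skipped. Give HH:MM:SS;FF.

00:01:20;11

Ten DF minutes hold 17982 frames, so frame 2409 lies in block 0 (frames 0–17981) with 2409 frames into that block.
The block's first minute is 1800 frames and the rest 1798 each; 2409 frames reaches minute 1, so 0 × 18 + 1 × 2 = 2 labels have been skipped so far.
Adding those back, label number 2409 + 2 = 2411 at 30 labels/s is 80 s + 11 f = 0 h 1 min 20 s frame 11, i.e. 00:01:20;11.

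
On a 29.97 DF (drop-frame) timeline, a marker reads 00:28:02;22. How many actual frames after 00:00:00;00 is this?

50430

As if non-drop at 30 labels/s: (0 × 3600 + 28 × 60 + 2) × 30 + 22 = 50482.
Minute boundaries passed: 28; those not divisible by 10: 28 − 2 = 26; dropped labels = 2 × 26 = 52.
Actual frame index = 50482 − 52 = 50430.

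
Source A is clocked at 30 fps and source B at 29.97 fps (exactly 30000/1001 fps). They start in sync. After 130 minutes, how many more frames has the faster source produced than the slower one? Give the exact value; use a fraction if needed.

18000/77 frames

130 min = 7800 s.
A emits 30 × 7800 = 234000 frames; B emits 30000/1001 × 7800 = 18000000/77.
Difference = 18000/77 frames (≈ 233.7662); B is behind A.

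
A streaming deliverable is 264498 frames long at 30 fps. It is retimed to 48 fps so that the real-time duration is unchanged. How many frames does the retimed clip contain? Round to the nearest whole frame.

423197 frames

Frames at target rate = 264498 × (48) / (30) = 2115984/5 ≈ 423196.800.
Nearest whole frame: 423197.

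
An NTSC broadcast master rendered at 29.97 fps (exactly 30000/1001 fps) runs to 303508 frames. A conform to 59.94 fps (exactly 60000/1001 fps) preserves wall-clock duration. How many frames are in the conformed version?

Frames at target rate = 303508 × (60000/1001) / (30000/1001) = 607016.

607016 frames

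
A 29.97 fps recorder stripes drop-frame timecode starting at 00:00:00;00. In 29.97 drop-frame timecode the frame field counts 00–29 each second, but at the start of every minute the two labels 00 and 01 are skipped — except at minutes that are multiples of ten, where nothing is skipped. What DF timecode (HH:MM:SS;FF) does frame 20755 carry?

00:11:32;15

Each 10-minute DF block holds 10 × 60 × 30 − 9 × 2 = 17982 frames. 20755 ÷ 17982 → 1 full block, remainder 2773.
Within the partial block the first minute is 1800 frames and each further minute 1798, so 1 further minute boundary passed. Total skipped labels = 18 × 1 + 2 × 1 = 20.
Non-drop label index = 20755 + 20 = 20775; at 30 labels/s that is 00:11:32:15, i.e. DF 00:11:32;15.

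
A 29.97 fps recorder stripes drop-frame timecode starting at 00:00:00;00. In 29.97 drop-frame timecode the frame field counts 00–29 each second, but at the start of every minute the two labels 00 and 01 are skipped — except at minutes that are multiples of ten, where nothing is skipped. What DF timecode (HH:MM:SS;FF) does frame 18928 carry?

00:10:31;16

Each 10-minute DF block holds 10 × 60 × 30 − 9 × 2 = 17982 frames. 18928 ÷ 17982 → 1 full block, remainder 946.
Within the partial block the first minute is 1800 frames and each further minute 1798, so 0 further minute boundaries passed. Total skipped labels = 18 × 1 + 2 × 0 = 18.
Non-drop label index = 18928 + 18 = 18946; at 30 labels/s that is 00:10:31:16, i.e. DF 00:10:31;16.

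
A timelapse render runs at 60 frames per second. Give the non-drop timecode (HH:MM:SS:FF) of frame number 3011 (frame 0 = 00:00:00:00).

3011 ÷ 60 = 50 full seconds, remainder 11 frames.
50 s = 0 h 0 min 50 s.
Timecode: 00:00:50:11.

00:00:50:11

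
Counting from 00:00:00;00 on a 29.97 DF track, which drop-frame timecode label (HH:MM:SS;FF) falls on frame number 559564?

05:11:10;24

Each 10-minute DF block holds 10 × 60 × 30 − 9 × 2 = 17982 frames. 559564 ÷ 17982 → 31 full blocks, remainder 2122.
Within the partial block the first minute is 1800 frames and each further minute 1798, so 1 further minute boundary passed. Total skipped labels = 18 × 31 + 2 × 1 = 560.
Non-drop label index = 559564 + 560 = 560124; at 30 labels/s that is 05:11:10:24, i.e. DF 05:11:10;24.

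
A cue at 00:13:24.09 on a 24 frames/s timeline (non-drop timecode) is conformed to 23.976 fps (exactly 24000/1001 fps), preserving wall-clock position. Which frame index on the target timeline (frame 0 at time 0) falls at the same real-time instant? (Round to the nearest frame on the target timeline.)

frame 19286

Source frame index: (0×3600 + 13×60 + 24) × 24 + 9 = 19305.
Real time: 19305 / (24) = 6435/8 s.
Target frame: (6435/8) × (24000/1001) = 135000/7 ≈ 19285.714 → 19286.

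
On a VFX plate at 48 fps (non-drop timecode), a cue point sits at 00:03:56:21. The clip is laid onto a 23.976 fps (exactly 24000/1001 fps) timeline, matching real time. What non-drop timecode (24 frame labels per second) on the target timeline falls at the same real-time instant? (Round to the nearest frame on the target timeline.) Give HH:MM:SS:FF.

Source frame index: (0×3600 + 3×60 + 56) × 48 + 21 = 11349.
Real time: 11349 / (48) = 3783/16 s.
Target frame: (3783/16) × (24000/1001) = 436500/77 ≈ 5668.831 → 5669.
At 24 labels/s: frame 5669 → 00:03:56:05.

00:03:56:05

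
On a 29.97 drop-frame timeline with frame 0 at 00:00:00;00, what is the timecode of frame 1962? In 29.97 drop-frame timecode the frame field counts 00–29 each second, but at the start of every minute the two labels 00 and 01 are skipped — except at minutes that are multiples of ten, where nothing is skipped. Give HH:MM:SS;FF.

00:01:05;14

Each 10-minute DF block holds 10 × 60 × 30 − 9 × 2 = 17982 frames. 1962 ÷ 17982 → 0 full blocks, remainder 1962.
Within the partial block the first minute is 1800 frames and each further minute 1798, so 1 further minute boundary passed. Total skipped labels = 18 × 0 + 2 × 1 = 2.
Non-drop label index = 1962 + 2 = 1964; at 30 labels/s that is 00:01:05:14, i.e. DF 00:01:05;14.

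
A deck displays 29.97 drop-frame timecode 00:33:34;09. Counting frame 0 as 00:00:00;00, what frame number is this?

Complete 10-minute blocks: 3, each 17982 frames → 53946.
Remaining 3 whole minutes in the current block: 1800 + 2 × 1798 = 5396 frames.
Within the current minute: 34 × 30 + 9 − 2 = 1027 (labels ;00/;01 skipped at this minute). Total = 53946 + 5396 + 1027 = 60369.

60369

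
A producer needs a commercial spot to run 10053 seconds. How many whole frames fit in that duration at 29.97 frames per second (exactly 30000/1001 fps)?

Frames = 10053 × 30000/1001 = 301590000/1001 ≈ 301288.7113.
Complete frames: 301288.

301288 frames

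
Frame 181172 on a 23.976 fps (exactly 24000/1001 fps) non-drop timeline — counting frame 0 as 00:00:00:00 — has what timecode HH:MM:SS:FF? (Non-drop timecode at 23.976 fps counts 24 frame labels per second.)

181172 ÷ 24 = 7548 full seconds, remainder 20 frames.
7548 s = 2 h 5 min 48 s.
Timecode: 02:05:48:20.

02:05:48:20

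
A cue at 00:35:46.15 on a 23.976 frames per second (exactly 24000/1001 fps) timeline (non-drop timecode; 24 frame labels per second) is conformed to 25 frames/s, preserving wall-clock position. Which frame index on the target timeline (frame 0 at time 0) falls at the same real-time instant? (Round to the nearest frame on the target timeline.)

Source frame index: (0×3600 + 35×60 + 46) × 24 + 15 = 51519.
Real time: 51519 / (24000/1001) = 17190173/8000 s.
Target frame: (17190173/8000) × (25) = 17190173/320 ≈ 53719.291 → 53719.

frame 53719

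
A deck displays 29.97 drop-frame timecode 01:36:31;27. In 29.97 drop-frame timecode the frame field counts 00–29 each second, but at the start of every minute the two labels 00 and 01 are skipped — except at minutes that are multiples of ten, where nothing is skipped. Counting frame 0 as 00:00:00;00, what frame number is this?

As if non-drop at 30 labels/s: (1 × 3600 + 36 × 60 + 31) × 30 + 27 = 173757.
Minute boundaries passed: 96; those not divisible by 10: 96 − 9 = 87; dropped labels = 2 × 87 = 174.
Actual frame index = 173757 − 174 = 173583.

173583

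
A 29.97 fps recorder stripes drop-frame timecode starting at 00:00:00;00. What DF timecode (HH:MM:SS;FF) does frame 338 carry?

00:00:11;08

Each 10-minute DF block holds 10 × 60 × 30 − 9 × 2 = 17982 frames. 338 ÷ 17982 → 0 full blocks, remainder 338.
Within the partial block the first minute is 1800 frames and each further minute 1798, so 0 further minute boundaries passed. Total skipped labels = 18 × 0 + 2 × 0 = 0.
Non-drop label index = 338 + 0 = 338; at 30 labels/s that is 00:00:11:08, i.e. DF 00:00:11;08.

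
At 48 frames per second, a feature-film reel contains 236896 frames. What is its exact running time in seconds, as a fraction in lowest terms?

14806/3 seconds

Running time = 236896 ÷ (48) = 236896 × 1/48 = 14806/3 s.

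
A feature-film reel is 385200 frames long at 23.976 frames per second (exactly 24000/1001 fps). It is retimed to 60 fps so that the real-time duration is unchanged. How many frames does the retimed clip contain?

963963 frames

Target frames = source frames × (target rate / source rate) = 385200 × (60)/(24000/1001) = 385200 × 1001/400 = 963963.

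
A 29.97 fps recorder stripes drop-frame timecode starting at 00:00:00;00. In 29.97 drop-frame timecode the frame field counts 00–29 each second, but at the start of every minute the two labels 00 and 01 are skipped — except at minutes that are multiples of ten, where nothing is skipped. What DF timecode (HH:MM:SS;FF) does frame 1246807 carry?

11:33:21;25

Ten DF minutes hold 17982 frames, so frame 1246807 lies in block 69 (frames 1240758–1258739) with 6049 frames into that block.
The block's first minute is 1800 frames and the rest 1798 each; 6049 frames reaches minute 3, so 69 × 18 + 3 × 2 = 1248 labels have been skipped so far.
Adding those back, label number 1246807 + 1248 = 1248055 at 30 labels/s is 41601 s + 25 f = 11 h 33 min 21 s frame 25, i.e. 11:33:21;25.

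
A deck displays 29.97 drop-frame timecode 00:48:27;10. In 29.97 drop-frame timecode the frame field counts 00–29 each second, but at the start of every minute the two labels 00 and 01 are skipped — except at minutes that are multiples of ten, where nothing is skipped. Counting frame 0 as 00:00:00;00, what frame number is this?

Complete 10-minute blocks: 4, each 17982 frames → 71928.
Remaining 8 whole minutes in the current block: 1800 + 7 × 1798 = 14386 frames.
Within the current minute: 27 × 30 + 10 − 2 = 818 (labels ;00/;01 skipped at this minute). Total = 71928 + 14386 + 818 = 87132.

87132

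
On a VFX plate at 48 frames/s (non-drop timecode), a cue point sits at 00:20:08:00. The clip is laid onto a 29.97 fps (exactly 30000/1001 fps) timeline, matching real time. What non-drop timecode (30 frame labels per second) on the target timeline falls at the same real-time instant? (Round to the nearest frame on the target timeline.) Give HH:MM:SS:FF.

00:20:06:24

Source frame index: (0×3600 + 20×60 + 8) × 48 + 0 = 57984.
Real time: 57984 / (48) = 1208 s.
Target frame: (1208) × (30000/1001) = 36240000/1001 ≈ 36203.796 → 36204.
At 30 labels/s: frame 36204 → 00:20:06:24.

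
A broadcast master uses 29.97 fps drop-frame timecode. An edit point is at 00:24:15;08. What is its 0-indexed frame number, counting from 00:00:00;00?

43614

Complete 10-minute blocks: 2, each 17982 frames → 35964.
Remaining 4 whole minutes in the current block: 1800 + 3 × 1798 = 7194 frames.
Within the current minute: 15 × 30 + 8 − 2 = 456 (labels ;00/;01 skipped at this minute). Total = 35964 + 7194 + 456 = 43614.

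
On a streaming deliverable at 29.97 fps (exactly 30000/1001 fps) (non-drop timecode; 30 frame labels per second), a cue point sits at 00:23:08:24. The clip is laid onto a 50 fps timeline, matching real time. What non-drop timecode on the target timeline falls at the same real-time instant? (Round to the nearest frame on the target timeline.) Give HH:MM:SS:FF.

Source frame index: (0×3600 + 23×60 + 8) × 30 + 24 = 41664.
Real time: 41664 / (30000/1001) = 868868/625 s.
Target frame: (868868/625) × (50) = 1737736/25 ≈ 69509.440 → 69509.
At 50 labels/s: frame 69509 → 00:23:10:09.

00:23:10:09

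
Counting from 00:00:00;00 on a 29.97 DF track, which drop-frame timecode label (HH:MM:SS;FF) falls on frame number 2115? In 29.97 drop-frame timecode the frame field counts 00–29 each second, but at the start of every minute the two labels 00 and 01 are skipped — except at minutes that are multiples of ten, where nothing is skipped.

00:01:10;17

Ten DF minutes hold 17982 frames, so frame 2115 lies in block 0 (frames 0–17981) with 2115 frames into that block.
The block's first minute is 1800 frames and the rest 1798 each; 2115 frames reaches minute 1, so 0 × 18 + 1 × 2 = 2 labels have been skipped so far.
Adding those back, label number 2115 + 2 = 2117 at 30 labels/s is 70 s + 17 f = 0 h 1 min 10 s frame 17, i.e. 00:01:10;17.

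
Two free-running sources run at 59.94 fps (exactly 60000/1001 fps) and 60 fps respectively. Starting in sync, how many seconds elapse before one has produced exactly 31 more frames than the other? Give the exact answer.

31031/60 seconds

The gap grows by |60 − 60000/1001| = 60/1001 frames per second.
Time for a 31-frame gap: 31 ÷ (60/1001) = 31031/60 s.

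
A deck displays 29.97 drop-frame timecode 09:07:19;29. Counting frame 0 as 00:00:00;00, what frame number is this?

984213

As if non-drop at 30 labels/s: (9 × 3600 + 7 × 60 + 19) × 30 + 29 = 985199.
Minute boundaries passed: 547; those not divisible by 10: 547 − 54 = 493; dropped labels = 2 × 493 = 986.
Actual frame index = 985199 − 986 = 984213.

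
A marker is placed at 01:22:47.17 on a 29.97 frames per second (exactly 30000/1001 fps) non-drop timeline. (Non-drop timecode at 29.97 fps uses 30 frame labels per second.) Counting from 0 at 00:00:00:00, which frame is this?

Total seconds to the label: (1 × 3600 + 22 × 60 + 47) = 4967.
Frame index = 4967 × 30 + 17 = 149027.

149027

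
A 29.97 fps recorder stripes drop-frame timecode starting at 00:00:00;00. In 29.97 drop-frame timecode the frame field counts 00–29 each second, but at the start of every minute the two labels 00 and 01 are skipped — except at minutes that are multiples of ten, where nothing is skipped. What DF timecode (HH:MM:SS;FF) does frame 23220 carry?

00:12:54;22

Ten DF minutes hold 17982 frames, so frame 23220 lies in block 1 (frames 17982–35963) with 5238 frames into that block.
The block's first minute is 1800 frames and the rest 1798 each; 5238 frames reaches minute 2, so 1 × 18 + 2 × 2 = 22 labels have been skipped so far.
Adding those back, label number 23220 + 22 = 23242 at 30 labels/s is 774 s + 22 f = 0 h 12 min 54 s frame 22, i.e. 00:12:54;22.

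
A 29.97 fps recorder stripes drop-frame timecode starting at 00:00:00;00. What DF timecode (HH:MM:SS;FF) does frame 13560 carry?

00:07:32;14

Ten DF minutes hold 17982 frames, so frame 13560 lies in block 0 (frames 0–17981) with 13560 frames into that block.
The block's first minute is 1800 frames and the rest 1798 each; 13560 frames reaches minute 7, so 0 × 18 + 7 × 2 = 14 labels have been skipped so far.
Adding those back, label number 13560 + 14 = 13574 at 30 labels/s is 452 s + 14 f = 0 h 7 min 32 s frame 14, i.e. 00:07:32;14.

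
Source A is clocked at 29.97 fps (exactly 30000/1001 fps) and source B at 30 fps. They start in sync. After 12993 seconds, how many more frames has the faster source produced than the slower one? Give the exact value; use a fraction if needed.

A emits 30000/1001 × 12993 = 389790000/1001 frames; B emits 30 × 12993 = 389790.
Difference = 389790/1001 frames (≈ 389.4006); B is ahead of A.

389790/1001 frames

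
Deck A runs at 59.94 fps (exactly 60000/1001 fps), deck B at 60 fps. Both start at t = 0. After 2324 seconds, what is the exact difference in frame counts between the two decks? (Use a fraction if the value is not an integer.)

A emits 60000/1001 × 2324 = 19920000/143 frames; B emits 60 × 2324 = 139440.
Difference = 19920/143 frames (≈ 139.3007); B is ahead of A.

19920/143 frames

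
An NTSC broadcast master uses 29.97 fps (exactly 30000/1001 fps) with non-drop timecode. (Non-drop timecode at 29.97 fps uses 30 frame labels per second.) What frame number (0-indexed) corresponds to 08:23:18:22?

905962

Total seconds to the label: (8 × 3600 + 23 × 60 + 18) = 30198.
Frame index = 30198 × 30 + 22 = 905962.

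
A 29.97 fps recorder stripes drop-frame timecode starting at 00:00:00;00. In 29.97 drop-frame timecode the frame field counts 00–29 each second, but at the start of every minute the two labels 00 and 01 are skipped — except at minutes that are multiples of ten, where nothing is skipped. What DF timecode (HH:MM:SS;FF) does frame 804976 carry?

07:27:39;12

Ten DF minutes hold 17982 frames, so frame 804976 lies in block 44 (frames 791208–809189) with 13768 frames into that block.
The block's first minute is 1800 frames and the rest 1798 each; 13768 frames reaches minute 7, so 44 × 18 + 7 × 2 = 806 labels have been skipped so far.
Adding those back, label number 804976 + 806 = 805782 at 30 labels/s is 26859 s + 12 f = 7 h 27 min 39 s frame 12, i.e. 07:27:39;12.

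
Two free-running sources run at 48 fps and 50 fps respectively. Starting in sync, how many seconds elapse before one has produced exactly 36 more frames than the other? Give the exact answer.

The gap grows by |50 − 48| = 2 frames per second.
Time for a 36-frame gap: 36 ÷ (2) = 18 s.

18 seconds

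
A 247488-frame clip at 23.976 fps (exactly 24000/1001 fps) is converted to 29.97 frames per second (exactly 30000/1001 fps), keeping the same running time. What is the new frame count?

309360 frames

Target frames = source frames × (target rate / source rate) = 247488 × (30000/1001)/(24000/1001) = 247488 × 5/4 = 309360.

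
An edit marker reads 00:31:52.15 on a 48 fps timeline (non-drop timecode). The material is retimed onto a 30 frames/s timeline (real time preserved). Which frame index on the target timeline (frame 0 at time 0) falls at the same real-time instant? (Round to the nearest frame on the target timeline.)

frame 57369

Source frame index: (0×3600 + 31×60 + 52) × 48 + 15 = 91791.
Real time: 91791 / (48) = 30597/16 s.
Target frame: (30597/16) × (30) = 458955/8 ≈ 57369.375 → 57369.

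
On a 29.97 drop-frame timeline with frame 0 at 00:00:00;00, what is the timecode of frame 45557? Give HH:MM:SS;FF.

00:25:20;03

Each 10-minute DF block holds 10 × 60 × 30 − 9 × 2 = 17982 frames. 45557 ÷ 17982 → 2 full blocks, remainder 9593.
Within the partial block the first minute is 1800 frames and each further minute 1798, so 5 further minute boundaries passed. Total skipped labels = 18 × 2 + 2 × 5 = 46.
Non-drop label index = 45557 + 46 = 45603; at 30 labels/s that is 00:25:20:03, i.e. DF 00:25:20;03.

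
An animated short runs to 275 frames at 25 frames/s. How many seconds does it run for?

Running time = 275 / (25) = 11 s.

11 seconds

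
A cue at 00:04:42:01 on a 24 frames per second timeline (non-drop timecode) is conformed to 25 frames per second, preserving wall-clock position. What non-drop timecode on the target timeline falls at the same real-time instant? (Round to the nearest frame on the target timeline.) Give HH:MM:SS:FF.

00:04:42:01

Source frame index: (0×3600 + 4×60 + 42) × 24 + 1 = 6769.
Real time: 6769 / (24) = 6769/24 s.
Target frame: (6769/24) × (25) = 169225/24 ≈ 7051.042 → 7051.
At 25 labels/s: frame 7051 → 00:04:42:01.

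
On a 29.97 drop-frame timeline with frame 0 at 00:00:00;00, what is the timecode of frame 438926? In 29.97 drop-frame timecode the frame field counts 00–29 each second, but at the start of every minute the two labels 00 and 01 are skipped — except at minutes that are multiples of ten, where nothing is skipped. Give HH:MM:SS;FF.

Ten DF minutes hold 17982 frames, so frame 438926 lies in block 24 (frames 431568–449549) with 7358 frames into that block.
The block's first minute is 1800 frames and the rest 1798 each; 7358 frames reaches minute 4, so 24 × 18 + 4 × 2 = 440 labels have been skipped so far.
Adding those back, label number 438926 + 440 = 439366 at 30 labels/s is 14645 s + 16 f = 4 h 4 min 5 s frame 16, i.e. 04:04:05;16.

04:04:05;16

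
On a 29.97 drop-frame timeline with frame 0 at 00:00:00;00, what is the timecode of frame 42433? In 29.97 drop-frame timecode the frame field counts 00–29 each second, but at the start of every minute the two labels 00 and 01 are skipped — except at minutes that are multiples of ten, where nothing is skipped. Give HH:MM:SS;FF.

00:23:35;25

Each 10-minute DF block holds 10 × 60 × 30 − 9 × 2 = 17982 frames. 42433 ÷ 17982 → 2 full blocks, remainder 6469.
Within the partial block the first minute is 1800 frames and each further minute 1798, so 3 further minute boundaries passed. Total skipped labels = 18 × 2 + 2 × 3 = 42.
Non-drop label index = 42433 + 42 = 42475; at 30 labels/s that is 00:23:35:25, i.e. DF 00:23:35;25.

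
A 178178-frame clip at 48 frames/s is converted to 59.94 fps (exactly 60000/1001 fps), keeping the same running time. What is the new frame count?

222500 frames

Target frames = source frames × (target rate / source rate) = 178178 × (60000/1001)/(48) = 178178 × 1250/1001 = 222500.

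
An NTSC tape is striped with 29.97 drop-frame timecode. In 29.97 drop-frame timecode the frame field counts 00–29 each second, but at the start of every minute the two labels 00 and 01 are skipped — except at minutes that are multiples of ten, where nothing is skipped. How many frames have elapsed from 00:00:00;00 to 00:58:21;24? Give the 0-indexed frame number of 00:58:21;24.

104948

Complete 10-minute blocks: 5, each 17982 frames → 89910.
Remaining 8 whole minutes in the current block: 1800 + 7 × 1798 = 14386 frames.
Within the current minute: 21 × 30 + 24 − 2 = 652 (labels ;00/;01 skipped at this minute). Total = 89910 + 14386 + 652 = 104948.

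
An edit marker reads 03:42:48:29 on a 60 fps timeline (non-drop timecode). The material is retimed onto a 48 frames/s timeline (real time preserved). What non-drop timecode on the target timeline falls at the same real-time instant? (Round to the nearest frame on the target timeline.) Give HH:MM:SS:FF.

03:42:48:23

Source frame index: (3×3600 + 42×60 + 48) × 60 + 29 = 802109.
Real time: 802109 / (60) = 802109/60 s.
Target frame: (802109/60) × (48) = 3208436/5 ≈ 641687.200 → 641687.
At 48 labels/s: frame 641687 → 03:42:48:23.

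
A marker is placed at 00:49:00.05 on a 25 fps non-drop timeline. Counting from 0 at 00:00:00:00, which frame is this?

Total seconds to the label: (0 × 3600 + 49 × 60 + 0) = 2940.
Frame index = 2940 × 25 + 5 = 73505.

73505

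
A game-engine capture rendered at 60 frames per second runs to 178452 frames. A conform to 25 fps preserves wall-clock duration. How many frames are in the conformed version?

74355 frames

Target frames = source frames × (target rate / source rate) = 178452 × (25)/(60) = 178452 × 5/12 = 74355.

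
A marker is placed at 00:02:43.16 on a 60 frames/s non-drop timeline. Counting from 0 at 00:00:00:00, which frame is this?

frame 9796

Total seconds to the label: (0 × 3600 + 2 × 60 + 43) = 163.
Frame index = 163 × 60 + 16 = 9796.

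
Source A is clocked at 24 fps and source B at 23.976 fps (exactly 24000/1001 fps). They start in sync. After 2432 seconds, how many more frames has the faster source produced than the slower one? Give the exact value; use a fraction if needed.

58368/1001 frames

A emits 24 × 2432 = 58368 frames; B emits 24000/1001 × 2432 = 58368000/1001.
Difference = 58368/1001 frames (≈ 58.3097); B is behind A.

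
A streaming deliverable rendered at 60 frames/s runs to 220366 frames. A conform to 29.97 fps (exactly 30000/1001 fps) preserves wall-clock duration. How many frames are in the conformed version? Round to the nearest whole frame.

110073 frames

Frames at target rate = 220366 × (30000/1001) / (60) = 110183000/1001 ≈ 110072.927.
Nearest whole frame: 110073.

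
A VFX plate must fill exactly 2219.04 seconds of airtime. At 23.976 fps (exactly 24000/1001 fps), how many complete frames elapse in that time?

Frames = 2219.04 × 24000/1001 = 53256960/1001 ≈ 53203.7562.
Complete frames: 53203.

53203 frames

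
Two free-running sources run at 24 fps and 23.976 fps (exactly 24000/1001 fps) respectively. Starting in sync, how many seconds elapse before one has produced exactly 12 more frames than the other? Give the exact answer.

The gap grows by |24000/1001 − 24| = 24/1001 frames per second.
Time for a 12-frame gap: 12 ÷ (24/1001) = 500.5 s.

500.5 seconds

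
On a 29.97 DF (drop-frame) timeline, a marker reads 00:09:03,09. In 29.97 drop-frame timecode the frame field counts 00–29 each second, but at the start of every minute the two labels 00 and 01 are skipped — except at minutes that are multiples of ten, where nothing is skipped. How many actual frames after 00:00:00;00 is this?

16281

Complete 10-minute blocks: 0, each 17982 frames → 0.
Remaining 9 whole minutes in the current block: 1800 + 8 × 1798 = 16184 frames.
Within the current minute: 3 × 30 + 9 − 2 = 97 (labels ;00/;01 skipped at this minute). Total = 0 + 16184 + 97 = 16281.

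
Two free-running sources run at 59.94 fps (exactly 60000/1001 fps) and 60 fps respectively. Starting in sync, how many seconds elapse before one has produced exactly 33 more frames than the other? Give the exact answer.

550.55 seconds

The gap grows by |60 − 60000/1001| = 60/1001 frames per second.
Time for a 33-frame gap: 33 ÷ (60/1001) = 550.55 s.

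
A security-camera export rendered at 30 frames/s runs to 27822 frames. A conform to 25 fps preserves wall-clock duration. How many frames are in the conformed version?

Target frames = source frames × (target rate / source rate) = 27822 × (25)/(30) = 27822 × 5/6 = 23185.

23185 frames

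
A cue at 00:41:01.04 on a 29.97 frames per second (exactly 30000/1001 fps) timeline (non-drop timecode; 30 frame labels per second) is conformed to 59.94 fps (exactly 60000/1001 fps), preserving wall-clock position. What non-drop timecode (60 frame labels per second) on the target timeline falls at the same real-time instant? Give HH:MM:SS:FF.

Source frame index: (0×3600 + 41×60 + 1) × 30 + 4 = 73834.
Real time: 73834 / (30000/1001) = 36953917/15000 s.
Target frame: (36953917/15000) × (60000/1001) = 147668.
At 60 labels/s: frame 147668 → 00:41:01:08.

00:41:01:08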